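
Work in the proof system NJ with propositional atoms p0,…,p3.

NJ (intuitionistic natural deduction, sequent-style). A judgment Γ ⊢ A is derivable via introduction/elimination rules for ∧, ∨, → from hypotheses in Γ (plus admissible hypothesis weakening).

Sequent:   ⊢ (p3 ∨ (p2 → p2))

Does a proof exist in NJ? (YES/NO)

Proof tree:
[∨I₂]  ⊢ (p3 ∨ (p2 → p2))
  [→I]  ⊢ (p2 → p2)
    [Ax] p2 ⊢ p2

Result: YES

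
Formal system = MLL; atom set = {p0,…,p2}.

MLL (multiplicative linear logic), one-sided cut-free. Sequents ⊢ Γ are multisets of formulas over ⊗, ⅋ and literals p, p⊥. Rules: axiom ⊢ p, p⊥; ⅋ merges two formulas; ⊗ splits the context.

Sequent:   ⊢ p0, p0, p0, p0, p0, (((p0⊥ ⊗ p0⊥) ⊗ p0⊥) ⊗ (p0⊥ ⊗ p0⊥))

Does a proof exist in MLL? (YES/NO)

Derivation trace:
[⊗]  ⊢ p0, p0, p0, p0, p0, (((p0⊥ ⊗ p0⊥) ⊗ p0⊥) ⊗ (p0⊥ ⊗ p0⊥))
  [⊗]  ⊢ p0, p0, p0, ((p0⊥ ⊗ p0⊥) ⊗ p0⊥)
    [⊗]  ⊢ p0, p0, (p0⊥ ⊗ p0⊥)
      [Ax]  ⊢ p0, p0⊥
      [Ax]  ⊢ p0, p0⊥
    [Ax]  ⊢ p0, p0⊥
  [⊗]  ⊢ p0, p0, (p0⊥ ⊗ p0⊥)
    [Ax]  ⊢ p0, p0⊥
    [Ax]  ⊢ p0, p0⊥

Result: YES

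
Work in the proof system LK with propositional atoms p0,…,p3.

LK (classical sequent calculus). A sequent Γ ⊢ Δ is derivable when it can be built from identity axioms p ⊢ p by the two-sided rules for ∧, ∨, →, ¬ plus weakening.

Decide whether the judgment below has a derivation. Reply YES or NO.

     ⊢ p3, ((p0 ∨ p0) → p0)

Derivation (root first):
[→R]  ⊢ p3, ((p0 ∨ p0) → p0)
  [WR] (p0 ∨ p0) ⊢ p0, p3
    [∨L] (p0 ∨ p0) ⊢ p0
      [Ax] p0 ⊢ p0
      [Ax] p0 ⊢ p0

Result: YES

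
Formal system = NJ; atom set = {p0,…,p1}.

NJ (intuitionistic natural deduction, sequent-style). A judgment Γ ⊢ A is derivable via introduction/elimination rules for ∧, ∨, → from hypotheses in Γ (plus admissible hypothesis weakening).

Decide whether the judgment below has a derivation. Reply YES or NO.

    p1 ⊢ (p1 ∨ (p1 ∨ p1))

Derivation (root first):
[∨I₂] p1 ⊢ (p1 ∨ (p1 ∨ p1))
  [∨I₁] p1 ⊢ (p1 ∨ p1)
    [Ax] p1 ⊢ p1

Result: YES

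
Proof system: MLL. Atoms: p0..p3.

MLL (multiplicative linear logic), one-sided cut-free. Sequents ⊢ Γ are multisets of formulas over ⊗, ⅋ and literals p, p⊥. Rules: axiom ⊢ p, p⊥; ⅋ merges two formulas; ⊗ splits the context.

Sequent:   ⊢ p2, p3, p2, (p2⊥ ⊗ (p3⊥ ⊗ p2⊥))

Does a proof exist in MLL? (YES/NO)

Proof tree:
[⊗]  ⊢ p2, p3, p2, (p2⊥ ⊗ (p3⊥ ⊗ p2⊥))
  [Ax]  ⊢ p2, p2⊥
  [⊗]  ⊢ p3, p2, (p3⊥ ⊗ p2⊥)
    [Ax]  ⊢ p3, p3⊥
    [Ax]  ⊢ p2, p2⊥

Result: YES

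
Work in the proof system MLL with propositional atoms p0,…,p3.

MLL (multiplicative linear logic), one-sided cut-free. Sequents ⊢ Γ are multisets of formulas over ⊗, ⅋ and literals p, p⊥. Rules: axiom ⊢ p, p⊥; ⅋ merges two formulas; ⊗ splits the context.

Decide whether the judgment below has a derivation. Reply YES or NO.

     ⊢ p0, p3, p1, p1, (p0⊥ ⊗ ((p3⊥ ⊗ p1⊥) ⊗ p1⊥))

Proof tree:
[⊗]  ⊢ p0, p3, p1, p1, (p0⊥ ⊗ ((p3⊥ ⊗ p1⊥) ⊗ p1⊥))
  [Ax]  ⊢ p0, p0⊥
  [⊗]  ⊢ p3, p1, p1, ((p3⊥ ⊗ p1⊥) ⊗ p1⊥)
    [⊗]  ⊢ p3, p1, (p3⊥ ⊗ p1⊥)
      [Ax]  ⊢ p3, p3⊥
      [Ax]  ⊢ p1, p1⊥
    [Ax]  ⊢ p1, p1⊥

Result: YES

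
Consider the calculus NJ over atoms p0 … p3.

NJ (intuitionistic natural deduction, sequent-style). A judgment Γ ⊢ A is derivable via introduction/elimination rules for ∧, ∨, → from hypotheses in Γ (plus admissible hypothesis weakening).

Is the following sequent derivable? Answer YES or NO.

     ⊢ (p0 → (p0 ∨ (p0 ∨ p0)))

Proof tree:
[→I]  ⊢ (p0 → (p0 ∨ (p0 ∨ p0)))
  [∨I₂] p0 ⊢ (p0 ∨ (p0 ∨ p0))
    [∨I₁] p0 ⊢ (p0 ∨ p0)
      [Ax] p0 ⊢ p0

Result: YES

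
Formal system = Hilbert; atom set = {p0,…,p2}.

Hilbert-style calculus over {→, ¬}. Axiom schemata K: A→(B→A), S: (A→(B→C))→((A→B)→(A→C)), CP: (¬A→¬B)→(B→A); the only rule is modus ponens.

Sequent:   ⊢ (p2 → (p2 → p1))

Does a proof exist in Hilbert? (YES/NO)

Truth-table refutation:
  v=000: Γ:[] Δ:[(p2 → (p2 → p1))=T] refutes=False
  v=001: Γ:[] Δ:[(p2 → (p2 → p1))=F] refutes=True  ← countermodel

Result: NO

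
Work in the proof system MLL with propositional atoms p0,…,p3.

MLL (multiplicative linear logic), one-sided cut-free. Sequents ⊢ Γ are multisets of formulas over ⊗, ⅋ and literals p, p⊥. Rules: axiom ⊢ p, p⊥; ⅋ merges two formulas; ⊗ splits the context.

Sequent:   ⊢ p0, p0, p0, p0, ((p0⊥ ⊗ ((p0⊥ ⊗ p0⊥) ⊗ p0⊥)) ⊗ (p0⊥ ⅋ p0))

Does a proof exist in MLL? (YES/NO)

Proof tree:
[⊗]  ⊢ p0, p0, p0, p0, ((p0⊥ ⊗ ((p0⊥ ⊗ p0⊥) ⊗ p0⊥)) ⊗ (p0⊥ ⅋ p0))
  [⊗]  ⊢ p0, p0, p0, p0, (p0⊥ ⊗ ((p0⊥ ⊗ p0⊥) ⊗ p0⊥))
    [Ax]  ⊢ p0, p0⊥
    [⊗]  ⊢ p0, p0, p0, ((p0⊥ ⊗ p0⊥) ⊗ p0⊥)
      [⊗]  ⊢ p0, p0, (p0⊥ ⊗ p0⊥)
        [Ax]  ⊢ p0, p0⊥
        [Ax]  ⊢ p0, p0⊥
      [Ax]  ⊢ p0, p0⊥
  [⅋]  ⊢ (p0⊥ ⅋ p0)
    [Ax]  ⊢ p0, p0⊥

Result: YES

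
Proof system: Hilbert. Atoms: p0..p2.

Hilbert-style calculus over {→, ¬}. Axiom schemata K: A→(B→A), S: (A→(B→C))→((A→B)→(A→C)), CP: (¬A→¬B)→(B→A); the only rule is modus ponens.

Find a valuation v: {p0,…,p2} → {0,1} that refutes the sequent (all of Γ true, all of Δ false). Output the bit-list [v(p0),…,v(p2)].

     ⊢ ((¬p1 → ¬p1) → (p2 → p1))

Truth-table refutation:
  v=000: Γ:[] Δ:[((¬p1 → ¬p1) → (p2 → p1))=T] refutes=False
  v=001: Γ:[] Δ:[((¬p1 → ¬p1) → (p2 → p1))=F] refutes=True  ← countermodel

Result: [0, 0, 1]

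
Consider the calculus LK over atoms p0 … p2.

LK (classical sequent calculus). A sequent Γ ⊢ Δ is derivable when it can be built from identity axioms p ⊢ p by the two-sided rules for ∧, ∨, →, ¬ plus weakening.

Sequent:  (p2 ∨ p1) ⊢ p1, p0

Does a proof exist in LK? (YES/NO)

Enumerate valuations to refute Γ ⊢ Δ:
  v=000: Γ:[(p2 ∨ p1)=F] Δ:[p1=F, p0=F] refutes=False
  v=001: Γ:[(p2 ∨ p1)=T] Δ:[p1=F, p0=F] refutes=True  ← countermodel

Result: NO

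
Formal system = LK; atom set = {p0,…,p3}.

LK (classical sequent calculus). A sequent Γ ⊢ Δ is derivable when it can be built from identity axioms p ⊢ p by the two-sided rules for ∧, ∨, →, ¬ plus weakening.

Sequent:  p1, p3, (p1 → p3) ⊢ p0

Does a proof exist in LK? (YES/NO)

Truth-table refutation:
  v=0000: Γ:[p1=F, p3=F, (p1 → p3)=T] Δ:[p0=F] refutes=False
  v=0001: Γ:[p1=F, p3=T, (p1 → p3)=T] Δ:[p0=F] refutes=False
  v=0010: Γ:[p1=F, p3=F, (p1 → p3)=T] Δ:[p0=F] refutes=False
  v=0011: Γ:[p1=F, p3=T, (p1 → p3)=T] Δ:[p0=F] refutes=False
  v=0100: Γ:[p1=T, p3=F, (p1 → p3)=F] Δ:[p0=F] refutes=False
  v=0101: Γ:[p1=T, p3=T, (p1 → p3)=T] Δ:[p0=F] refutes=True  ← countermodel

Result: NO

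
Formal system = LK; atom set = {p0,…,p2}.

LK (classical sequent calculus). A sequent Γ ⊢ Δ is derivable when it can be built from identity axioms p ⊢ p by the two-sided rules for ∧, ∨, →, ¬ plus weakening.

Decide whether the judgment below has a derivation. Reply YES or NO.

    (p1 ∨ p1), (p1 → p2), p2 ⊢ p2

Proof tree:
[WL] (p1 ∨ p1), (p1 → p2), p2 ⊢ p2
  [→L] (p1 ∨ p1), (p1 → p2) ⊢ p2
    [∨L] (p1 ∨ p1) ⊢ p1
      [Ax] p1 ⊢ p1
      [Ax] p1 ⊢ p1
    [Ax] p2 ⊢ p2

Result: YES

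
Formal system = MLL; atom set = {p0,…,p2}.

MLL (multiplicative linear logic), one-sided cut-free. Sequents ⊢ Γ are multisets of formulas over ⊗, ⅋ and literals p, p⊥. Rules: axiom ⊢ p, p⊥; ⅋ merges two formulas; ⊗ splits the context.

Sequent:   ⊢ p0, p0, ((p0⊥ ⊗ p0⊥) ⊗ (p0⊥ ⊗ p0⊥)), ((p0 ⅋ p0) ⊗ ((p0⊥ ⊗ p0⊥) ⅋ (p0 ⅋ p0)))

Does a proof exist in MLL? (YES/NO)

Derivation (root first):
[⊗]  ⊢ p0, p0, ((p0⊥ ⊗ p0⊥) ⊗ (p0⊥ ⊗ p0⊥)), ((p0 ⅋ p0) ⊗ ((p0⊥ ⊗ p0⊥) ⅋ (p0 ⅋ p0)))
  [⅋]  ⊢ p0, p0, ((p0⊥ ⊗ p0⊥) ⊗ (p0⊥ ⊗ p0⊥)), (p0 ⅋ p0)
    [⊗]  ⊢ p0, p0, p0, p0, ((p0⊥ ⊗ p0⊥) ⊗ (p0⊥ ⊗ p0⊥))
      [⊗]  ⊢ p0, p0, (p0⊥ ⊗ p0⊥)
        [Ax]  ⊢ p0, p0⊥
        [Ax]  ⊢ p0, p0⊥
      [⊗]  ⊢ p0, p0, (p0⊥ ⊗ p0⊥)
        [Ax]  ⊢ p0, p0⊥
        [Ax]  ⊢ p0, p0⊥
  [⅋]  ⊢ ((p0⊥ ⊗ p0⊥) ⅋ (p0 ⅋ p0))
    [⅋]  ⊢ (p0⊥ ⊗ p0⊥), (p0 ⅋ p0)
      [⊗]  ⊢ p0, p0, (p0⊥ ⊗ p0⊥)
        [Ax]  ⊢ p0, p0⊥
        [Ax]  ⊢ p0, p0⊥

Result: YES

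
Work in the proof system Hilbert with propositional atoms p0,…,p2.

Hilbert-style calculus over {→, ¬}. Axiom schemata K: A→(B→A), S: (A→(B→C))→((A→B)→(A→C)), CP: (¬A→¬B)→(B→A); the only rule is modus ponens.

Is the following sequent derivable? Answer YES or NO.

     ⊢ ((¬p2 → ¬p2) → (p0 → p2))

Enumerate valuations to refute Γ ⊢ Δ:
  v=000: Γ:[] Δ:[((¬p2 → ¬p2) → (p0 → p2))=T] refutes=False
  v=001: Γ:[] Δ:[((¬p2 → ¬p2) → (p0 → p2))=T] refutes=False
  v=010: Γ:[] Δ:[((¬p2 → ¬p2) → (p0 → p2))=T] refutes=False
  v=011: Γ:[] Δ:[((¬p2 → ¬p2) → (p0 → p2))=T] refutes=False
  v=100: Γ:[] Δ:[((¬p2 → ¬p2) → (p0 → p2))=F] refutes=True  ← countermodel

Result: NO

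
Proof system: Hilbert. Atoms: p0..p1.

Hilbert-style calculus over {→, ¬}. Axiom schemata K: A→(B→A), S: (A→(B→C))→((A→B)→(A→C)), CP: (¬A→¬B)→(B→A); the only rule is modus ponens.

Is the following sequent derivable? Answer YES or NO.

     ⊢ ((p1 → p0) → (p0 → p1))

Truth-table refutation:
  v=00: Γ:[] Δ:[((p1 → p0) → (p0 → p1))=T] refutes=False
  v=01: Γ:[] Δ:[((p1 → p0) → (p0 → p1))=T] refutes=False
  v=10: Γ:[] Δ:[((p1 → p0) → (p0 → p1))=F] refutes=True  ← countermodel

Result: NO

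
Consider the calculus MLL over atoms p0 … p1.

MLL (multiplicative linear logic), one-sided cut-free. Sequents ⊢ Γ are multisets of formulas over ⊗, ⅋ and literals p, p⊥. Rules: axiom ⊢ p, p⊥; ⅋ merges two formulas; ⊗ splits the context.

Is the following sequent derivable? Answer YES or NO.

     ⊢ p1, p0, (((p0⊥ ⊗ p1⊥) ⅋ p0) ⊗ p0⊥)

Derivation (root first):
[⊗]  ⊢ p1, p0, (((p0⊥ ⊗ p1⊥) ⅋ p0) ⊗ p0⊥)
  [⅋]  ⊢ p1, ((p0⊥ ⊗ p1⊥) ⅋ p0)
    [⊗]  ⊢ p0, p1, (p0⊥ ⊗ p1⊥)
      [Ax]  ⊢ p0, p0⊥
      [Ax]  ⊢ p1, p1⊥
  [Ax]  ⊢ p0, p0⊥

Result: YES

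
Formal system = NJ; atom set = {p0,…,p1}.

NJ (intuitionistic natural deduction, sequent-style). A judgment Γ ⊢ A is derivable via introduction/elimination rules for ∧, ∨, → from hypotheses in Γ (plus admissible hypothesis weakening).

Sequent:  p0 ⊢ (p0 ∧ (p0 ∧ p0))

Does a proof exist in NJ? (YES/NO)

Derivation trace:
[∧I] p0 ⊢ (p0 ∧ (p0 ∧ p0))
  [Ax] p0 ⊢ p0
  [∧I] p0 ⊢ (p0 ∧ p0)
    [Ax] p0 ⊢ p0
    [Ax] p0 ⊢ p0

Result: YES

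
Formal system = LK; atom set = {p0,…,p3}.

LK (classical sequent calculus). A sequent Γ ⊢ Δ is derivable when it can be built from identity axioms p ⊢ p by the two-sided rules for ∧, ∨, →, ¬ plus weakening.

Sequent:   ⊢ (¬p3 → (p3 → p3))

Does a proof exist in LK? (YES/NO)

Derivation trace:
[→R]  ⊢ (¬p3 → (p3 → p3))
  [¬L] ¬p3 ⊢ (p3 → p3)
    [WR]  ⊢ (p3 → p3), p3
      [→R]  ⊢ (p3 → p3)
        [Ax] p3 ⊢ p3

Result: YES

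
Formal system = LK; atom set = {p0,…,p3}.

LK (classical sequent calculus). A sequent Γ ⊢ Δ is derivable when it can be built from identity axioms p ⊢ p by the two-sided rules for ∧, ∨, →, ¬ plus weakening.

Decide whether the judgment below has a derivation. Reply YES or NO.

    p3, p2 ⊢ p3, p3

Proof tree:
[WR] p3, p2 ⊢ p3, p3
  [WL] p3, p2 ⊢ p3
    [Ax] p3 ⊢ p3

Result: YES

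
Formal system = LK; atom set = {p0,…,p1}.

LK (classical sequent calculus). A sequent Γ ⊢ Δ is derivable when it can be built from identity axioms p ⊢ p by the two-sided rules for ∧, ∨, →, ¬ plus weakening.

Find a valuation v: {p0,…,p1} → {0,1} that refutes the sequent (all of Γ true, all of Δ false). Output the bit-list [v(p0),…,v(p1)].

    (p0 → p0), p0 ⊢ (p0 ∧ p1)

Search for a countermodel by truth-table:
  v=00: Γ:[(p0 → p0)=T, p0=F] Δ:[(p0 ∧ p1)=F] refutes=False
  v=01: Γ:[(p0 → p0)=T, p0=F] Δ:[(p0 ∧ p1)=F] refutes=False
  v=10: Γ:[(p0 → p0)=T, p0=T] Δ:[(p0 ∧ p1)=F] refutes=True  ← countermodel

Result: [1, 0]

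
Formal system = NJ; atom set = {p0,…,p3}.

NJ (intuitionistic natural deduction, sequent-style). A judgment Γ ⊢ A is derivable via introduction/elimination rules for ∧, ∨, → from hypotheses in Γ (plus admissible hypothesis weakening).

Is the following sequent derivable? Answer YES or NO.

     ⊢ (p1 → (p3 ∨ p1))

Derivation (root first):
[→I]  ⊢ (p1 → (p3 ∨ p1))
  [∨I₂] p1 ⊢ (p3 ∨ p1)
    [Ax] p1 ⊢ p1

Result: YES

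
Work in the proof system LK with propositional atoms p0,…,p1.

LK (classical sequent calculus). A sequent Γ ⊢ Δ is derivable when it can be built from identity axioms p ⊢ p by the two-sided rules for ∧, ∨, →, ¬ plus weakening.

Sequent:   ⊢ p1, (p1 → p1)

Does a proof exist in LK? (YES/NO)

Proof tree:
[→R]  ⊢ p1, (p1 → p1)
  [WR] p1 ⊢ p1, p1
    [Ax] p1 ⊢ p1

Result: YES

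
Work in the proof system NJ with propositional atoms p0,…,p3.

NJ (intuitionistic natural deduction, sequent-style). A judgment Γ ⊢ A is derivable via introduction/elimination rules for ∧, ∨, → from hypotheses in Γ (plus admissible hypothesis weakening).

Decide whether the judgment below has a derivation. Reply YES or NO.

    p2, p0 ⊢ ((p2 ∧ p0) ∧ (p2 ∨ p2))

Derivation (root first):
[∧I] p2, p0 ⊢ ((p2 ∧ p0) ∧ (p2 ∨ p2))
  [∧I] p2, p0 ⊢ (p2 ∧ p0)
    [Ax] p2 ⊢ p2
    [Ax] p0 ⊢ p0
  [∨I₂] p2 ⊢ (p2 ∨ p2)
    [Ax] p2 ⊢ p2

Result: YES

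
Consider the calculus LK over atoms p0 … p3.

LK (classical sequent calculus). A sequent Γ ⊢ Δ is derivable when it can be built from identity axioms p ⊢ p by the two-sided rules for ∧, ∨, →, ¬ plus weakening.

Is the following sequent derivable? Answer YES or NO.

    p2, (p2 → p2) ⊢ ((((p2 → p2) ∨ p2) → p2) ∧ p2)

Proof tree:
[∧R] p2, (p2 → p2) ⊢ ((((p2 → p2) ∨ p2) → p2) ∧ p2)
  [→R] p2 ⊢ (((p2 → p2) ∨ p2) → p2)
    [∨L] p2, ((p2 → p2) ∨ p2) ⊢ p2
      [→L] p2, (p2 → p2) ⊢ p2
        [Ax] p2 ⊢ p2
        [Ax] p2 ⊢ p2
      [Ax] p2 ⊢ p2
  [→L] p2, (p2 → p2) ⊢ p2
    [Ax] p2 ⊢ p2
    [Ax] p2 ⊢ p2

Result: YES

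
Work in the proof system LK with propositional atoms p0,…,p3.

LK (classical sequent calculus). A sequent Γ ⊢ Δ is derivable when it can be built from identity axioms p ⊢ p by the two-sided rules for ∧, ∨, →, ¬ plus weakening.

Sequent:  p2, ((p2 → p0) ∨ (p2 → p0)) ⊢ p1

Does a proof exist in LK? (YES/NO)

Enumerate valuations to refute Γ ⊢ Δ:
  v=0000: Γ:[p2=F, ((p2 → p0) ∨ (p2 → p0))=T] Δ:[p1=F] refutes=False
  v=0001: Γ:[p2=F, ((p2 → p0) ∨ (p2 → p0))=T] Δ:[p1=F] refutes=False
  v=0010: Γ:[p2=T, ((p2 → p0) ∨ (p2 → p0))=F] Δ:[p1=F] refutes=False
  v=0011: Γ:[p2=T, ((p2 → p0) ∨ (p2 → p0))=F] Δ:[p1=F] refutes=False
  v=0100: Γ:[p2=F, ((p2 → p0) ∨ (p2 → p0))=T] Δ:[p1=T] refutes=False
  v=0101: Γ:[p2=F, ((p2 → p0) ∨ (p2 → p0))=T] Δ:[p1=T] refutes=False
  v=0110: Γ:[p2=T, ((p2 → p0) ∨ (p2 → p0))=F] Δ:[p1=T] refutes=False
  v=0111: Γ:[p2=T, ((p2 → p0) ∨ (p2 → p0))=F] Δ:[p1=T] refutes=False
  v=1000: Γ:[p2=F, ((p2 → p0) ∨ (p2 → p0))=T] Δ:[p1=F] refutes=False
  v=1001: Γ:[p2=F, ((p2 → p0) ∨ (p2 → p0))=T] Δ:[p1=F] refutes=False
  v=1010: Γ:[p2=T, ((p2 → p0) ∨ (p2 → p0))=T] Δ:[p1=F] refutes=True  ← countermodel

Result: NO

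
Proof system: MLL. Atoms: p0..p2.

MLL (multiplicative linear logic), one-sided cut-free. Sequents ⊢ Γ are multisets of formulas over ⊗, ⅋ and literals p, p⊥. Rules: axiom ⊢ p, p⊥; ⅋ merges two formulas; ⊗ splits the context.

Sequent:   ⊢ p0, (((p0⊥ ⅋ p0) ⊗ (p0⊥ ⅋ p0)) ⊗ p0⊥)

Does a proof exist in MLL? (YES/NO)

Proof tree:
[⊗]  ⊢ p0, (((p0⊥ ⅋ p0) ⊗ (p0⊥ ⅋ p0)) ⊗ p0⊥)
  [⊗]  ⊢ ((p0⊥ ⅋ p0) ⊗ (p0⊥ ⅋ p0))
    [⅋]  ⊢ (p0⊥ ⅋ p0)
      [Ax]  ⊢ p0, p0⊥
    [⅋]  ⊢ (p0⊥ ⅋ p0)
      [Ax]  ⊢ p0, p0⊥
  [Ax]  ⊢ p0, p0⊥

Result: YES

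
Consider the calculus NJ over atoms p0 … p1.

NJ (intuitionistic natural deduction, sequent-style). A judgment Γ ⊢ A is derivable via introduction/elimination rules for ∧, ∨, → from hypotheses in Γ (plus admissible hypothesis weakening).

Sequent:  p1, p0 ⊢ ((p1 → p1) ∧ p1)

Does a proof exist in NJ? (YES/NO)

Derivation (root first):
[∧I] p1, p0 ⊢ ((p1 → p1) ∧ p1)
  [Wk] p0 ⊢ (p1 → p1)
    [→I]  ⊢ (p1 → p1)
      [Ax] p1 ⊢ p1
  [Ax] p1 ⊢ p1

Result: YES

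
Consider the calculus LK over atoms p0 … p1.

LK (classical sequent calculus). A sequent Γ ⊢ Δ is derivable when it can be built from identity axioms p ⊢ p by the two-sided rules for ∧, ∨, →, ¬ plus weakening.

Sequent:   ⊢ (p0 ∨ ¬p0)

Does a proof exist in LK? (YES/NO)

Derivation (root first):
[∨R]  ⊢ (p0 ∨ ¬p0)
  [¬R]  ⊢ p0, ¬p0
    [Ax] p0 ⊢ p0

Result: YES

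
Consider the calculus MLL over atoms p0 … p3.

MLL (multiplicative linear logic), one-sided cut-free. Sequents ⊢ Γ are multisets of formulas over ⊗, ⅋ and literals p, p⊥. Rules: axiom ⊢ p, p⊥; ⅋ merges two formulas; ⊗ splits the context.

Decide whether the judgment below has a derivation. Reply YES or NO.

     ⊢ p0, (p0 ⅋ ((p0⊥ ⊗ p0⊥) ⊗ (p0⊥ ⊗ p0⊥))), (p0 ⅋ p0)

Proof tree:
[⅋]  ⊢ p0, (p0 ⅋ ((p0⊥ ⊗ p0⊥) ⊗ (p0⊥ ⊗ p0⊥))), (p0 ⅋ p0)
  [⅋]  ⊢ p0, p0, p0, (p0 ⅋ ((p0⊥ ⊗ p0⊥) ⊗ (p0⊥ ⊗ p0⊥)))
    [⊗]  ⊢ p0, p0, p0, p0, ((p0⊥ ⊗ p0⊥) ⊗ (p0⊥ ⊗ p0⊥))
      [⊗]  ⊢ p0, p0, (p0⊥ ⊗ p0⊥)
        [Ax]  ⊢ p0, p0⊥
        [Ax]  ⊢ p0, p0⊥
      [⊗]  ⊢ p0, p0, (p0⊥ ⊗ p0⊥)
        [Ax]  ⊢ p0, p0⊥
        [Ax]  ⊢ p0, p0⊥

Result: YES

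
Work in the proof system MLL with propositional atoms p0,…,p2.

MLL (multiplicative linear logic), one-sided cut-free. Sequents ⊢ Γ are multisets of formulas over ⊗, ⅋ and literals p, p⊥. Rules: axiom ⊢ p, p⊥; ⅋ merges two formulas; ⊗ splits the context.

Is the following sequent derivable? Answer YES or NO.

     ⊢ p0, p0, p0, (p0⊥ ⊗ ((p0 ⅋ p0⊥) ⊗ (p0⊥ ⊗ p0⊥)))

Derivation (root first):
[⊗]  ⊢ p0, p0, p0, (p0⊥ ⊗ ((p0 ⅋ p0⊥) ⊗ (p0⊥ ⊗ p0⊥)))
  [Ax]  ⊢ p0, p0⊥
  [⊗]  ⊢ p0, p0, ((p0 ⅋ p0⊥) ⊗ (p0⊥ ⊗ p0⊥))
    [⅋]  ⊢ (p0 ⅋ p0⊥)
      [Ax]  ⊢ p0, p0⊥
    [⊗]  ⊢ p0, p0, (p0⊥ ⊗ p0⊥)
      [Ax]  ⊢ p0, p0⊥
      [Ax]  ⊢ p0, p0⊥

Result: YES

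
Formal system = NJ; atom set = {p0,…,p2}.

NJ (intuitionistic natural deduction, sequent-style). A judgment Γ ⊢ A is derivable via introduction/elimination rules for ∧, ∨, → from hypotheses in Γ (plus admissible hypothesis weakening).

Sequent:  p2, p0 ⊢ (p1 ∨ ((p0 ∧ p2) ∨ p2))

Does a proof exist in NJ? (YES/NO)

Derivation (root first):
[∨I₂] p2, p0 ⊢ (p1 ∨ ((p0 ∧ p2) ∨ p2))
  [∨I₁] p2, p0 ⊢ ((p0 ∧ p2) ∨ p2)
    [∧I] p2, p0 ⊢ (p0 ∧ p2)
      [Ax] p0 ⊢ p0
      [Ax] p2 ⊢ p2

Result: YES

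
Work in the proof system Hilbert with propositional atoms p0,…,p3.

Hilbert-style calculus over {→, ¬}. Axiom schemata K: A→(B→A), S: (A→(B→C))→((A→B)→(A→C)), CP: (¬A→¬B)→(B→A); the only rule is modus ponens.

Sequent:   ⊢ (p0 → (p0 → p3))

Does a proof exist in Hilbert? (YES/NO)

Search for a countermodel by truth-table:
  v=0000: Γ:[] Δ:[(p0 → (p0 → p3))=T] refutes=False
  v=0001: Γ:[] Δ:[(p0 → (p0 → p3))=T] refutes=False
  v=0010: Γ:[] Δ:[(p0 → (p0 → p3))=T] refutes=False
  v=0011: Γ:[] Δ:[(p0 → (p0 → p3))=T] refutes=False
  v=0100: Γ:[] Δ:[(p0 → (p0 → p3))=T] refutes=False
  v=0101: Γ:[] Δ:[(p0 → (p0 → p3))=T] refutes=False
  v=0110: Γ:[] Δ:[(p0 → (p0 → p3))=T] refutes=False
  v=0111: Γ:[] Δ:[(p0 → (p0 → p3))=T] refutes=False
  v=1000: Γ:[] Δ:[(p0 → (p0 → p3))=F] refutes=True  ← countermodel

Result: NO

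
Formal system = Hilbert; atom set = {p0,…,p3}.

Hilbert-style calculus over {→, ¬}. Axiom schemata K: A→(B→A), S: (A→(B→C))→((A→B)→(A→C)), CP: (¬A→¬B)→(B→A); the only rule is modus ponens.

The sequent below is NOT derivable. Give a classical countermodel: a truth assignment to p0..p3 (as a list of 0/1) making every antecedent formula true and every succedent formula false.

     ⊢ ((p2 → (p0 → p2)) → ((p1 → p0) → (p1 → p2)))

Search for a countermodel by truth-table:
  v=0000: Γ:[] Δ:[((p2 → (p0 → p2)) → ((p1 → p0) → (p1 → p2)))=T] refutes=False
  v=0001: Γ:[] Δ:[((p2 → (p0 → p2)) → ((p1 → p0) → (p1 → p2)))=T] refutes=False
  v=0010: Γ:[] Δ:[((p2 → (p0 → p2)) → ((p1 → p0) → (p1 → p2)))=T] refutes=False
  v=0011: Γ:[] Δ:[((p2 → (p0 → p2)) → ((p1 → p0) → (p1 → p2)))=T] refutes=False
  v=0100: Γ:[] Δ:[((p2 → (p0 → p2)) → ((p1 → p0) → (p1 → p2)))=T] refutes=False
  v=0101: Γ:[] Δ:[((p2 → (p0 → p2)) → ((p1 → p0) → (p1 → p2)))=T] refutes=False
  v=0110: Γ:[] Δ:[((p2 → (p0 → p2)) → ((p1 → p0) → (p1 → p2)))=T] refutes=False
  v=0111: Γ:[] Δ:[((p2 → (p0 → p2)) → ((p1 → p0) → (p1 → p2)))=T] refutes=False
  v=1000: Γ:[] Δ:[((p2 → (p0 → p2)) → ((p1 → p0) → (p1 → p2)))=T] refutes=False
  v=1001: Γ:[] Δ:[((p2 → (p0 → p2)) → ((p1 → p0) → (p1 → p2)))=T] refutes=False
  v=1010: Γ:[] Δ:[((p2 → (p0 → p2)) → ((p1 → p0) → (p1 → p2)))=T] refutes=False
  v=1011: Γ:[] Δ:[((p2 → (p0 → p2)) → ((p1 → p0) → (p1 → p2)))=T] refutes=False
  v=1100: Γ:[] Δ:[((p2 → (p0 → p2)) → ((p1 → p0) → (p1 → p2)))=F] refutes=True  ← countermodel

Result: [1, 1, 0, 0]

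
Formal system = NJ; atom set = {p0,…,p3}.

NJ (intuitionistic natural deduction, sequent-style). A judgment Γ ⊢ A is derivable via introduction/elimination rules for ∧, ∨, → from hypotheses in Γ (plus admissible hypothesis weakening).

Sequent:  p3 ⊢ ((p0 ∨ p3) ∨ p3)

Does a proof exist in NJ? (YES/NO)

Derivation trace:
[∨I₁] p3 ⊢ ((p0 ∨ p3) ∨ p3)
  [∨I₂] p3 ⊢ (p0 ∨ p3)
    [Ax] p3 ⊢ p3

Result: YES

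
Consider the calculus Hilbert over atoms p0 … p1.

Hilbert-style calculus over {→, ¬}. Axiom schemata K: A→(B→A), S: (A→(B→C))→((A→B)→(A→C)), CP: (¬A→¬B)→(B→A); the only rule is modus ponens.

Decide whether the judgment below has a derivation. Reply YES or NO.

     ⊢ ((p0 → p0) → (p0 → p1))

Enumerate valuations to refute Γ ⊢ Δ:
  v=00: Γ:[] Δ:[((p0 → p0) → (p0 → p1))=T] refutes=False
  v=01: Γ:[] Δ:[((p0 → p0) → (p0 → p1))=T] refutes=False
  v=10: Γ:[] Δ:[((p0 → p0) → (p0 → p1))=F] refutes=True  ← countermodel

Result: NO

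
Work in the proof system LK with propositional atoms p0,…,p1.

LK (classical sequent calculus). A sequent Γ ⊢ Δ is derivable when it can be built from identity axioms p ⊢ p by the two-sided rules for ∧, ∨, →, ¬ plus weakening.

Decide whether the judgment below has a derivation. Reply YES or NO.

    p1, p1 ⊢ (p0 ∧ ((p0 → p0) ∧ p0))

Search for a countermodel by truth-table:
  v=00: Γ:[p1=F, p1=F] Δ:[(p0 ∧ ((p0 → p0) ∧ p0))=F] refutes=False
  v=01: Γ:[p1=T, p1=T] Δ:[(p0 ∧ ((p0 → p0) ∧ p0))=F] refutes=True  ← countermodel

Result: NO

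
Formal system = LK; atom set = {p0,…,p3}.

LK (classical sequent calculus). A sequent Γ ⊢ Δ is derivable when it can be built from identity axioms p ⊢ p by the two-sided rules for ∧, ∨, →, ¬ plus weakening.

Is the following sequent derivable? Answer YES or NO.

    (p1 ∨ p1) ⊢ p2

Search for a countermodel by truth-table:
  v=0000: Γ:[(p1 ∨ p1)=F] Δ:[p2=F] refutes=False
  v=0001: Γ:[(p1 ∨ p1)=F] Δ:[p2=F] refutes=False
  v=0010: Γ:[(p1 ∨ p1)=F] Δ:[p2=T] refutes=False
  v=0011: Γ:[(p1 ∨ p1)=F] Δ:[p2=T] refutes=False
  v=0100: Γ:[(p1 ∨ p1)=T] Δ:[p2=F] refutes=True  ← countermodel

Result: NO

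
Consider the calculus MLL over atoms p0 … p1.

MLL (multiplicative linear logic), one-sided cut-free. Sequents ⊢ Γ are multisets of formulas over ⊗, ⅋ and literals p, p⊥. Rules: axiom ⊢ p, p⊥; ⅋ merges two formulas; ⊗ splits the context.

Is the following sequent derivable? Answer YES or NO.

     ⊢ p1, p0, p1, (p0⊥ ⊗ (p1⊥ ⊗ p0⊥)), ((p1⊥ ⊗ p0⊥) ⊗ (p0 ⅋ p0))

Derivation (root first):
[⊗]  ⊢ p1, p0, p1, (p0⊥ ⊗ (p1⊥ ⊗ p0⊥)), ((p1⊥ ⊗ p0⊥) ⊗ (p0 ⅋ p0))
  [⊗]  ⊢ p1, p0, (p1⊥ ⊗ p0⊥)
    [Ax]  ⊢ p1, p1⊥
    [Ax]  ⊢ p0, p0⊥
  [⅋]  ⊢ p1, (p0⊥ ⊗ (p1⊥ ⊗ p0⊥)), (p0 ⅋ p0)
    [⊗]  ⊢ p0, p1, p0, (p0⊥ ⊗ (p1⊥ ⊗ p0⊥))
      [Ax]  ⊢ p0, p0⊥
      [⊗]  ⊢ p1, p0, (p1⊥ ⊗ p0⊥)
        [Ax]  ⊢ p1, p1⊥
        [Ax]  ⊢ p0, p0⊥

Result: YES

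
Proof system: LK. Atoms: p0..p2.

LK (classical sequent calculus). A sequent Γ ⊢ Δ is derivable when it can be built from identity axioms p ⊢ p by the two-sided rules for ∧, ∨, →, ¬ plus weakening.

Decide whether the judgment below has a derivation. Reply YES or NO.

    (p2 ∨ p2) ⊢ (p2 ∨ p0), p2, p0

Proof tree:
[∨L] (p2 ∨ p2) ⊢ (p2 ∨ p0), p2, p0
  [∨R] p2 ⊢ (p2 ∨ p0)
    [WR] p2 ⊢ p2, p0
      [Ax] p2 ⊢ p2
  [WR] p2 ⊢ p2, p0
    [Ax] p2 ⊢ p2

Result: YES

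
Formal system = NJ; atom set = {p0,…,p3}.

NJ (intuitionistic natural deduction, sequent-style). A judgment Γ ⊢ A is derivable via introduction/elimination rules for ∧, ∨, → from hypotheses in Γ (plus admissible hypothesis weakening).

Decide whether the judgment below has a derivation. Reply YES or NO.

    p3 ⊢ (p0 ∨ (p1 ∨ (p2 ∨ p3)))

Proof tree:
[∨I₂] p3 ⊢ (p0 ∨ (p1 ∨ (p2 ∨ p3)))
  [∨I₂] p3 ⊢ (p1 ∨ (p2 ∨ p3))
    [∨I₂] p3 ⊢ (p2 ∨ p3)
      [Ax] p3 ⊢ p3

Result: YES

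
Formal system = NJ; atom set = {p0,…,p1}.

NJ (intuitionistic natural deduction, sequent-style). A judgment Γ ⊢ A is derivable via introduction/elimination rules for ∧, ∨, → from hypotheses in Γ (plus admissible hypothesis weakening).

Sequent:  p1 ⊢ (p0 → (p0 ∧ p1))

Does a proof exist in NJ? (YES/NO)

Derivation trace:
[→I] p1 ⊢ (p0 → (p0 ∧ p1))
  [∧I] p1, p0 ⊢ (p0 ∧ p1)
    [Ax] p0 ⊢ p0
    [Ax] p1 ⊢ p1

Result: YES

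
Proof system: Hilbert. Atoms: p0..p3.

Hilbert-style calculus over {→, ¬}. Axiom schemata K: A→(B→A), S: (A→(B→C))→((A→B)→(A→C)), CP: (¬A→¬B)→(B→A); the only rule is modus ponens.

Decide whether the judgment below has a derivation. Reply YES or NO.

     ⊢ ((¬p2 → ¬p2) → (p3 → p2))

Enumerate valuations to refute Γ ⊢ Δ:
  v=0000: Γ:[] Δ:[((¬p2 → ¬p2) → (p3 → p2))=T] refutes=False
  v=0001: Γ:[] Δ:[((¬p2 → ¬p2) → (p3 → p2))=F] refutes=True  ← countermodel

Result: NO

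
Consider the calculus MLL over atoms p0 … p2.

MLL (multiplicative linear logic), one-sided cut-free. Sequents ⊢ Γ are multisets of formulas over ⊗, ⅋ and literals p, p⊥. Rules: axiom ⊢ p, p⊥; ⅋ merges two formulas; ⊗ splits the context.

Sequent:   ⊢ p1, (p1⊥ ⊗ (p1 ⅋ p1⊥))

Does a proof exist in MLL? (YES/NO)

Proof tree:
[⊗]  ⊢ p1, (p1⊥ ⊗ (p1 ⅋ p1⊥))
  [Ax]  ⊢ p1, p1⊥
  [⅋]  ⊢ (p1 ⅋ p1⊥)
    [Ax]  ⊢ p1, p1⊥

Result: YES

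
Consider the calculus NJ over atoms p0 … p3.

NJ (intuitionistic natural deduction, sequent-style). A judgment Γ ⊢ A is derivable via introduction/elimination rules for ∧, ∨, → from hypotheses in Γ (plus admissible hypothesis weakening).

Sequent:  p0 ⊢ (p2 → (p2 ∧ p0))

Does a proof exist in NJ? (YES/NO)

Proof tree:
[→I] p0 ⊢ (p2 → (p2 ∧ p0))
  [∧I] p2, p0 ⊢ (p2 ∧ p0)
    [Ax] p2 ⊢ p2
    [Ax] p0 ⊢ p0

Result: YES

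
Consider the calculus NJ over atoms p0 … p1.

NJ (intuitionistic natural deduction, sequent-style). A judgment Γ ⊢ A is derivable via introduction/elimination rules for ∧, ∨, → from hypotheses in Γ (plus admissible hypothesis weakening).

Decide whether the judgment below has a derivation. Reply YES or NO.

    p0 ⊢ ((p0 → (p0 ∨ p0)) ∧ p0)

Derivation (root first):
[∧I] p0 ⊢ ((p0 → (p0 ∨ p0)) ∧ p0)
  [→I]  ⊢ (p0 → (p0 ∨ p0))
    [∨I₁] p0 ⊢ (p0 ∨ p0)
      [Ax] p0 ⊢ p0
  [Ax] p0 ⊢ p0

Result: YES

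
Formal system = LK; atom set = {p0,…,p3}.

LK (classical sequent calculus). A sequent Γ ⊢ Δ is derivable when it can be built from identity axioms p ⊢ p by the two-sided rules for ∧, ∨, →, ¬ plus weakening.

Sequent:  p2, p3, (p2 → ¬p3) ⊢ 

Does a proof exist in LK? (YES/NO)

Proof tree:
[→L] p2, p3, (p2 → ¬p3) ⊢ 
  [Ax] p2 ⊢ p2
  [¬L] p3, ¬p3 ⊢ 
    [Ax] p3 ⊢ p3

Result: YES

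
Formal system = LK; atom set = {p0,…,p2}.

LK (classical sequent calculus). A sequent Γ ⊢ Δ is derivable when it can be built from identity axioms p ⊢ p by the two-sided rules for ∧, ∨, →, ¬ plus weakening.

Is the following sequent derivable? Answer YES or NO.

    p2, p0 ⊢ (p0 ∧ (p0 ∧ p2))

Derivation (root first):
[∧R] p2, p0 ⊢ (p0 ∧ (p0 ∧ p2))
  [Ax] p0 ⊢ p0
  [∧R] p2, p0 ⊢ (p0 ∧ p2)
    [Ax] p0 ⊢ p0
    [Ax] p2 ⊢ p2

Result: YES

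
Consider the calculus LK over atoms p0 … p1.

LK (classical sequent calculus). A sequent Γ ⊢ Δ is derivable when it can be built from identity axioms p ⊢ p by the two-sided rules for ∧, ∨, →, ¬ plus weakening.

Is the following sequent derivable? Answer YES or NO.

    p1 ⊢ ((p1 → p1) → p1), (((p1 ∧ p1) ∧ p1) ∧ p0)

Derivation (root first):
[∧R] p1 ⊢ ((p1 → p1) → p1), (((p1 ∧ p1) ∧ p1) ∧ p0)
  [∧R] p1 ⊢ ((p1 ∧ p1) ∧ p1)
    [∧R] p1 ⊢ (p1 ∧ p1)
      [Ax] p1 ⊢ p1
      [Ax] p1 ⊢ p1
    [Ax] p1 ⊢ p1
  [WR] p1 ⊢ ((p1 → p1) → p1), p0
    [→R] p1 ⊢ ((p1 → p1) → p1)
      [→L] p1, (p1 → p1) ⊢ p1
        [Ax] p1 ⊢ p1
        [Ax] p1 ⊢ p1

Result: YES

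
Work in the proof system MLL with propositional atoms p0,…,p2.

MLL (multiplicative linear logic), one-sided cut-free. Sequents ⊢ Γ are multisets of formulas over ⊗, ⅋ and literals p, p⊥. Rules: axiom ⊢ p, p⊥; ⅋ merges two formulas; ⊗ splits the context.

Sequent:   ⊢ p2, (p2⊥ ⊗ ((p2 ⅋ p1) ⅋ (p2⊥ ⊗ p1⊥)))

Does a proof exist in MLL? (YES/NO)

Proof tree:
[⊗]  ⊢ p2, (p2⊥ ⊗ ((p2 ⅋ p1) ⅋ (p2⊥ ⊗ p1⊥)))
  [Ax]  ⊢ p2, p2⊥
  [⅋]  ⊢ ((p2 ⅋ p1) ⅋ (p2⊥ ⊗ p1⊥))
    [⅋]  ⊢ (p2⊥ ⊗ p1⊥), (p2 ⅋ p1)
      [⊗]  ⊢ p2, p1, (p2⊥ ⊗ p1⊥)
        [Ax]  ⊢ p2, p2⊥
        [Ax]  ⊢ p1, p1⊥

Result: YES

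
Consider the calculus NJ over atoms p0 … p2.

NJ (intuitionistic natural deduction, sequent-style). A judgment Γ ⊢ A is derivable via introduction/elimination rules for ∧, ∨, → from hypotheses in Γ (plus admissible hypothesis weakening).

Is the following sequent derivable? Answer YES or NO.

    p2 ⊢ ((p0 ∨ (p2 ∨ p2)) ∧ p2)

Derivation trace:
[∧I] p2 ⊢ ((p0 ∨ (p2 ∨ p2)) ∧ p2)
  [∨I₂] p2 ⊢ (p0 ∨ (p2 ∨ p2))
    [∨I₁] p2 ⊢ (p2 ∨ p2)
      [Ax] p2 ⊢ p2
  [Ax] p2 ⊢ p2

Result: YES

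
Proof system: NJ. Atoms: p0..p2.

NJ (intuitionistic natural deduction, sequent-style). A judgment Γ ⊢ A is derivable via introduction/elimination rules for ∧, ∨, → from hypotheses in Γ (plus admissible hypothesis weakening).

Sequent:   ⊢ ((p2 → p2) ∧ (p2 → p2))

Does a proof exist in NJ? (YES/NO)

Proof tree:
[∧I]  ⊢ ((p2 → p2) ∧ (p2 → p2))
  [→I]  ⊢ (p2 → p2)
    [Ax] p2 ⊢ p2
  [→I]  ⊢ (p2 → p2)
    [Ax] p2 ⊢ p2

Result: YES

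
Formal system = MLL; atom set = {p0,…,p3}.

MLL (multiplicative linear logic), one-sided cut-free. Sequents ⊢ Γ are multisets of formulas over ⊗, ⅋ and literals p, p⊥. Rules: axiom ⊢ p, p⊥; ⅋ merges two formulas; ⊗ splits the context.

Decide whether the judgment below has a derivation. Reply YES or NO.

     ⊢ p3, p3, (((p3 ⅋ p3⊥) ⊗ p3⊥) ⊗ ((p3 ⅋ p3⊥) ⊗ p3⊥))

Proof tree:
[⊗]  ⊢ p3, p3, (((p3 ⅋ p3⊥) ⊗ p3⊥) ⊗ ((p3 ⅋ p3⊥) ⊗ p3⊥))
  [⊗]  ⊢ p3, ((p3 ⅋ p3⊥) ⊗ p3⊥)
    [⅋]  ⊢ (p3 ⅋ p3⊥)
      [Ax]  ⊢ p3, p3⊥
    [Ax]  ⊢ p3, p3⊥
  [⊗]  ⊢ p3, ((p3 ⅋ p3⊥) ⊗ p3⊥)
    [⅋]  ⊢ (p3 ⅋ p3⊥)
      [Ax]  ⊢ p3, p3⊥
    [Ax]  ⊢ p3, p3⊥

Result: YES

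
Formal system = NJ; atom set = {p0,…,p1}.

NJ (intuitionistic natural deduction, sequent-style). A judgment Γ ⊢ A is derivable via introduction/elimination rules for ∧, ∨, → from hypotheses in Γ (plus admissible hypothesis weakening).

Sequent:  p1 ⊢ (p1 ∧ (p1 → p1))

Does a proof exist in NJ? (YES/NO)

Proof tree:
[∧I] p1 ⊢ (p1 ∧ (p1 → p1))
  [Ax] p1 ⊢ p1
  [→I]  ⊢ (p1 → p1)
    [Ax] p1 ⊢ p1

Result: YES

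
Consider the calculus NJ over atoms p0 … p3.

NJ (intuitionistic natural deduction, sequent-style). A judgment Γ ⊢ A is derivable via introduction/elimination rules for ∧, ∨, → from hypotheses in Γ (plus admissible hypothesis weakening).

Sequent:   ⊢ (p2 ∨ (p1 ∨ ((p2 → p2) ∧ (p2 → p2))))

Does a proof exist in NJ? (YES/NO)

Derivation (root first):
[∨I₂]  ⊢ (p2 ∨ (p1 ∨ ((p2 → p2) ∧ (p2 → p2))))
  [∨I₂]  ⊢ (p1 ∨ ((p2 → p2) ∧ (p2 → p2)))
    [∧I]  ⊢ ((p2 → p2) ∧ (p2 → p2))
      [→I]  ⊢ (p2 → p2)
        [Ax] p2 ⊢ p2
      [→I]  ⊢ (p2 → p2)
        [Ax] p2 ⊢ p2

Result: YES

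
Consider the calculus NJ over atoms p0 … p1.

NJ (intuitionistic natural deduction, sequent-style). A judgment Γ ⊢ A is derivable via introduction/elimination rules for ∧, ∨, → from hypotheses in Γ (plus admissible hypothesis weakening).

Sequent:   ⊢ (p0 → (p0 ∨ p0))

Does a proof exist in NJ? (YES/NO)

Derivation (root first):
[→I]  ⊢ (p0 → (p0 ∨ p0))
  [∨I₁] p0 ⊢ (p0 ∨ p0)
    [Ax] p0 ⊢ p0

Result: YES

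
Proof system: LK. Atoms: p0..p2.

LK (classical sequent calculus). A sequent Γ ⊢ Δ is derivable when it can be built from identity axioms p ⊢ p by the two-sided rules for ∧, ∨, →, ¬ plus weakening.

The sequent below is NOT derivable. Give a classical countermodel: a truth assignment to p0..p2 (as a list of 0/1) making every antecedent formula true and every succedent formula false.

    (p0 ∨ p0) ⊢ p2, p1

Search for a countermodel by truth-table:
  v=000: Γ:[(p0 ∨ p0)=F] Δ:[p2=F, p1=F] refutes=False
  v=001: Γ:[(p0 ∨ p0)=F] Δ:[p2=T, p1=F] refutes=False
  v=010: Γ:[(p0 ∨ p0)=F] Δ:[p2=F, p1=T] refutes=False
  v=011: Γ:[(p0 ∨ p0)=F] Δ:[p2=T, p1=T] refutes=False
  v=100: Γ:[(p0 ∨ p0)=T] Δ:[p2=F, p1=F] refutes=True  ← countermodel

Result: [1, 0, 0]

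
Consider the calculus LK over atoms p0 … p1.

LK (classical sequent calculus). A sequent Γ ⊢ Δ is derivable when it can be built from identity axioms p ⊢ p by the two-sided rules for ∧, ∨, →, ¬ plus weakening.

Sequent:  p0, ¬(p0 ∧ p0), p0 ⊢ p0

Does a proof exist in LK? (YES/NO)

Derivation trace:
[WL] p0, ¬(p0 ∧ p0), p0 ⊢ p0
  [WR] p0, ¬(p0 ∧ p0) ⊢ p0
    [¬L] p0, ¬(p0 ∧ p0) ⊢ 
      [∧R] p0 ⊢ (p0 ∧ p0)
        [Ax] p0 ⊢ p0
        [Ax] p0 ⊢ p0

Result: YES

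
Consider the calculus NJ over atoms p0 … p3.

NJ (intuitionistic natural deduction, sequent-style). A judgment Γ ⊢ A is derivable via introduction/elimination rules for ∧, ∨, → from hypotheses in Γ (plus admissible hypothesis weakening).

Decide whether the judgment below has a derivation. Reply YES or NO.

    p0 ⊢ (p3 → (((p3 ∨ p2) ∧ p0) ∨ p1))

Derivation trace:
[→I] p0 ⊢ (p3 → (((p3 ∨ p2) ∧ p0) ∨ p1))
  [∨I₁] p3, p0 ⊢ (((p3 ∨ p2) ∧ p0) ∨ p1)
    [∧I] p3, p0 ⊢ ((p3 ∨ p2) ∧ p0)
      [∨I₁] p3 ⊢ (p3 ∨ p2)
        [Ax] p3 ⊢ p3
      [Ax] p0 ⊢ p0

Result: YES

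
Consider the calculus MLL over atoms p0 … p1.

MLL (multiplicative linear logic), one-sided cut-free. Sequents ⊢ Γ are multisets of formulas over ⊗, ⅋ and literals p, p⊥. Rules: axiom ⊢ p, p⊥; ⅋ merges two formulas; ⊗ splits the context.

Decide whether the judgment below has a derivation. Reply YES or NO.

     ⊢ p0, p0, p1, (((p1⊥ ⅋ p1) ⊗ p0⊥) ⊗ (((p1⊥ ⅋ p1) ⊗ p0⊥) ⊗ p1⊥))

Proof tree:
[⊗]  ⊢ p0, p0, p1, (((p1⊥ ⅋ p1) ⊗ p0⊥) ⊗ (((p1⊥ ⅋ p1) ⊗ p0⊥) ⊗ p1⊥))
  [⊗]  ⊢ p0, ((p1⊥ ⅋ p1) ⊗ p0⊥)
    [⅋]  ⊢ (p1⊥ ⅋ p1)
      [Ax]  ⊢ p1, p1⊥
    [Ax]  ⊢ p0, p0⊥
  [⊗]  ⊢ p0, p1, (((p1⊥ ⅋ p1) ⊗ p0⊥) ⊗ p1⊥)
    [⊗]  ⊢ p0, ((p1⊥ ⅋ p1) ⊗ p0⊥)
      [⅋]  ⊢ (p1⊥ ⅋ p1)
        [Ax]  ⊢ p1, p1⊥
      [Ax]  ⊢ p0, p0⊥
    [Ax]  ⊢ p1, p1⊥

Result: YES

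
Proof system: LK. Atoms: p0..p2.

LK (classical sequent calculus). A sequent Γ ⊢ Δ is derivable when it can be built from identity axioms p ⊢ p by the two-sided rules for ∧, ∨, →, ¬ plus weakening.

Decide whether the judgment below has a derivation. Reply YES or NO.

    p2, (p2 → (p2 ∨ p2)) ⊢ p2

Proof tree:
[→L] p2, (p2 → (p2 ∨ p2)) ⊢ p2
  [Ax] p2 ⊢ p2
  [∨L] (p2 ∨ p2) ⊢ p2
    [Ax] p2 ⊢ p2
    [Ax] p2 ⊢ p2

Result: YES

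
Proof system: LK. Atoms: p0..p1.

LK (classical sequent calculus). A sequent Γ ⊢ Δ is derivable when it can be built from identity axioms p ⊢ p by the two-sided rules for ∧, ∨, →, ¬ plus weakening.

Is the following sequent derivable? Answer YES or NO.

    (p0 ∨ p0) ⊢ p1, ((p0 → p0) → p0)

Derivation (root first):
[→R] (p0 ∨ p0) ⊢ p1, ((p0 → p0) → p0)
  [→L] (p0 ∨ p0), (p0 → p0) ⊢ p1, p0
    [∨L] (p0 ∨ p0) ⊢ p0
      [Ax] p0 ⊢ p0
      [Ax] p0 ⊢ p0
    [WR] p0 ⊢ p0, p1
      [Ax] p0 ⊢ p0

Result: YES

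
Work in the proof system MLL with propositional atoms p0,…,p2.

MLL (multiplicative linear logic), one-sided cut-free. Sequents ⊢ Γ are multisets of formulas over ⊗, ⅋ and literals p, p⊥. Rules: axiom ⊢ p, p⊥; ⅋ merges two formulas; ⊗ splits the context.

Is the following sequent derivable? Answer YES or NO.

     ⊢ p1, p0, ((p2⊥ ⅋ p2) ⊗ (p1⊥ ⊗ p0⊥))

Proof tree:
[⊗]  ⊢ p1, p0, ((p2⊥ ⅋ p2) ⊗ (p1⊥ ⊗ p0⊥))
  [⅋]  ⊢ (p2⊥ ⅋ p2)
    [Ax]  ⊢ p2, p2⊥
  [⊗]  ⊢ p1, p0, (p1⊥ ⊗ p0⊥)
    [Ax]  ⊢ p1, p1⊥
    [Ax]  ⊢ p0, p0⊥

Result: YES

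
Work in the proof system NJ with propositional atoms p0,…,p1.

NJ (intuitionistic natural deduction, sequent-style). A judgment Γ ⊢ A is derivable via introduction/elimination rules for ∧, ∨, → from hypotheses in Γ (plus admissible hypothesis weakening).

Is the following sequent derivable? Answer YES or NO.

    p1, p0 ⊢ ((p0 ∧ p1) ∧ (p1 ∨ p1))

Derivation (root first):
[∧I] p1, p0 ⊢ ((p0 ∧ p1) ∧ (p1 ∨ p1))
  [∧I] p1, p0 ⊢ (p0 ∧ p1)
    [Ax] p0 ⊢ p0
    [Ax] p1 ⊢ p1
  [∨I₁] p1 ⊢ (p1 ∨ p1)
    [Ax] p1 ⊢ p1

Result: YES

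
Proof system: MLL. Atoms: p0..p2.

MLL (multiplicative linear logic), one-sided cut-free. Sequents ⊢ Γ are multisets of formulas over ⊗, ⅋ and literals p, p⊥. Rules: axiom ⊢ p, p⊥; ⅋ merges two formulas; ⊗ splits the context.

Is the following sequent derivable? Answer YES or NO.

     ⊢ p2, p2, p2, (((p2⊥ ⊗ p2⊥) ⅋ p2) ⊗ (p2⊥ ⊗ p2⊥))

Proof tree:
[⊗]  ⊢ p2, p2, p2, (((p2⊥ ⊗ p2⊥) ⅋ p2) ⊗ (p2⊥ ⊗ p2⊥))
  [⅋]  ⊢ p2, ((p2⊥ ⊗ p2⊥) ⅋ p2)
    [⊗]  ⊢ p2, p2, (p2⊥ ⊗ p2⊥)
      [Ax]  ⊢ p2, p2⊥
      [Ax]  ⊢ p2, p2⊥
  [⊗]  ⊢ p2, p2, (p2⊥ ⊗ p2⊥)
    [Ax]  ⊢ p2, p2⊥
    [Ax]  ⊢ p2, p2⊥

Result: YES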